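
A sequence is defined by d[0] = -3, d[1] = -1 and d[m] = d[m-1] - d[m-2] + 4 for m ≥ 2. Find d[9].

11

d[2] = (-1) - (-3) + 4 = 6
d[3] = 6 - (-1) + 4 = 11
d[4] = 11 - 6 + 4 = 9
d[5] = 9 - 11 + 4 = 2
d[6] = 2 - 9 + 4 = -3
d[7] = (-3) - 2 + 4 = -1
d[8] = (-1) - (-3) + 4 = 6
d[9] = 6 - (-1) + 4 = 11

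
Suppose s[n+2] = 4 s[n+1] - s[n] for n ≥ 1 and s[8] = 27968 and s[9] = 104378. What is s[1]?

-6

Rearranging, s[n-2] = -(s[n] - 4 s[n-1]).
s[7] = -(104378 - 4*27968) = 7494
s[6] = -(27968 - 4*7494) = 2008
s[5] = -(7494 - 4*2008) = 538
s[4] = -(2008 - 4*538) = 144
s[3] = -(538 - 4*144) = 38
s[2] = -(144 - 4*38) = 8
s[1] = -(38 - 4*8) = -6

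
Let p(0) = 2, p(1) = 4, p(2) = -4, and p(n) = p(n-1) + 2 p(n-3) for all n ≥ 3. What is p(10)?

48

p(3) = (-4) + 2*2 = 0
p(4) = 0 + 2*4 = 8
p(5) = 8 + 2*(-4) = 0
p(6) = 0 + 2*0 = 0
p(7) = 0 + 2*8 = 16
p(8) = 16 + 2*0 = 16
p(9) = 16 + 2*0 = 16
p(10) = 16 + 2*16 = 48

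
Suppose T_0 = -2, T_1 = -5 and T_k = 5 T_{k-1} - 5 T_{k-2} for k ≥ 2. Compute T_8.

T_2 = 5(-5) - 5(-2) = -15
T_3 = 5(-15) - 5(-5) = -50
T_4 = 5(-50) - 5(-15) = -175
T_5 = 5(-175) - 5(-50) = -625
T_6 = 5(-625) - 5(-175) = -2250
T_7 = 5(-2250) - 5(-625) = -8125
T_8 = 5(-8125) - 5(-2250) = -29375

-29375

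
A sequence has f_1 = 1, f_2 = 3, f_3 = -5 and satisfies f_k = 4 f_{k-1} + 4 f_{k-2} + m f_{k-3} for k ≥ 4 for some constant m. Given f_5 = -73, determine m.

f_4 = -8 + m
f_5 = -52 + 7m
So -52 + 7m = -73, giving m = -3.

-3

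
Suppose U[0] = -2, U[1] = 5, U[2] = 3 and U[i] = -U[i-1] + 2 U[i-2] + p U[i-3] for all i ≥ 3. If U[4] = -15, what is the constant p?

U[3] = 7 - 2p
U[4] = -1 + 7p
So -1 + 7p = -15, giving p = -2.

-2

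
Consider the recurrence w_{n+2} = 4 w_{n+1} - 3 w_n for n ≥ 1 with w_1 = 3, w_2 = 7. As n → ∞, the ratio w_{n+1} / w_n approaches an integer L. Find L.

The characteristic equation is r^2 - 4r + 3 = 0, which factors as (r - 3)(r - 1) = 0.
So the roots are 3 and 1. Since |3| > |1| and the coefficient of 3^n is non-zero, the ratio tends to 3.

3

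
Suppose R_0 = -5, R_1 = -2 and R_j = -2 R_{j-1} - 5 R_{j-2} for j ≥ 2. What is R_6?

R_2 = -2(-2) - 5(-5) = 29
R_3 = -2(29) - 5(-2) = -48
R_4 = -2(-48) - 5(29) = -49
R_5 = -2(-49) - 5(-48) = 338
R_6 = -2(338) - 5(-49) = -431

-431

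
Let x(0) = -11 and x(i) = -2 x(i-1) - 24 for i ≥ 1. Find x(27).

402653176

The fixed point is -24/(1 + 2) = -8, so x(i) + 8 = -2(x(i-1) + 8).
Hence x(i) = -3·(-2)^i - 8.
x(27) = -3·(-2)^{27} - 8 = -3·-134217728 - 8 = 402653176.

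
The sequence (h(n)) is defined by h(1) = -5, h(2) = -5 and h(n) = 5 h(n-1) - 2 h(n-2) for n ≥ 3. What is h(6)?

-1345

h(3) = 5*(-5) - 2*(-5) = -15
h(4) = 5*(-15) - 2*(-5) = -65
h(5) = 5*(-65) - 2*(-15) = -295
h(6) = 5*(-295) - 2*(-65) = -1345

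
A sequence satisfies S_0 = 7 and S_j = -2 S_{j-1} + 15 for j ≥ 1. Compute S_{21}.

-4194299

The fixed point is 15/(1 + 2) = 5, so S_j - 5 = -2(S_{j-1} - 5).
Hence S_j = 2·(-2)^j + 5.
S_{21} = 2·(-2)^{21} + 5 = 2·-2097152 + 5 = -4194299.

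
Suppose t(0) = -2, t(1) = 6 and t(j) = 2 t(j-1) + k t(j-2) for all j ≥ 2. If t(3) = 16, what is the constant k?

t(2) = 12 - 2k
t(3) = 24 + 2k
So 24 + 2k = 16, giving k = -4.

-4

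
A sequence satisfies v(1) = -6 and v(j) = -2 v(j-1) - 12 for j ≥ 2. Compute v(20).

The fixed point is -12/(1 + 2) = -4, so v(j) + 4 = -2(v(j-1) + 4).
Hence v(j) = -2·(-2)^{j-1} - 4.
v(20) = -2·(-2)^{19} - 4 = -2·-524288 - 4 = 1048572.

1048572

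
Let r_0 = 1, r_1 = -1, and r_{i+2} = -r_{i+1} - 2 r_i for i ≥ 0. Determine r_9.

r_2 = -(-1) - 2(1) = -1
r_3 = -(-1) - 2(-1) = 3
r_4 = -3 - 2(-1) = -1
r_5 = -(-1) - 2(3) = -5
r_6 = -(-5) - 2(-1) = 7
r_7 = -7 - 2(-5) = 3
r_8 = -3 - 2(7) = -17
r_9 = -(-17) - 2(3) = 11

11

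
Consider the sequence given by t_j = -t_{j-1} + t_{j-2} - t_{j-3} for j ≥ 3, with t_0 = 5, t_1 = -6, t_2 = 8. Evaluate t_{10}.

t_3 = -8 + (-6) - 5 = -19
t_4 = -(-19) + 8 - (-6) = 33
t_5 = -33 + (-19) - 8 = -60
t_6 = -(-60) + 33 - (-19) = 112
t_7 = -112 + (-60) - 33 = -205
t_8 = -(-205) + 112 - (-60) = 377
t_9 = -377 + (-205) - 112 = -694
t_{10} = -(-694) + 377 - (-205) = 1276

1276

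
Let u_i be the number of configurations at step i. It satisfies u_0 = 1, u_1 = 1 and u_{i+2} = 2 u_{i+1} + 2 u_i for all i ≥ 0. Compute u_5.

76

u_2 = 2(1) + 2(1) = 4
u_3 = 2(4) + 2(1) = 10
u_4 = 2(10) + 2(4) = 28
u_5 = 2(28) + 2(10) = 76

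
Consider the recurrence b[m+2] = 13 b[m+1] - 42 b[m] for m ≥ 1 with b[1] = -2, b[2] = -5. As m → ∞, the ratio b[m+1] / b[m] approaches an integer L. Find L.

7

The characteristic equation is r^2 - 13r + 42 = 0, which factors as (r - 7)(r - 6) = 0.
So the roots are 7 and 6. Since |7| > |6| and the coefficient of 7^m is non-zero, the ratio tends to 7.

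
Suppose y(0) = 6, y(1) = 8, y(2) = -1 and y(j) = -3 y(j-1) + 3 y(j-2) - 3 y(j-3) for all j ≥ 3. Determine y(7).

3033

y(3) = -3·(-1) + 3·8 - 3·6 = 9
y(4) = -3·9 + 3·(-1) - 3·8 = -54
y(5) = -3·(-54) + 3·9 - 3·(-1) = 192
y(6) = -3·192 + 3·(-54) - 3·9 = -765
y(7) = -3·(-765) + 3·192 - 3·(-54) = 3033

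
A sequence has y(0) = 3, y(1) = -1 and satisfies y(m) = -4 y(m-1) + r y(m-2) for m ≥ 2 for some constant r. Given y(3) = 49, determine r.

-5

y(2) = 4 + 3r
y(3) = -16 - 13r
So -16 - 13r = 49, giving r = -5.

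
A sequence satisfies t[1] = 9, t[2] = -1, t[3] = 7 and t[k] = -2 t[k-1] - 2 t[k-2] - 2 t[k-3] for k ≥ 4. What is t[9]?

220

t[4] = -2(7) - 2(-1) - 2(9) = -30
t[5] = -2(-30) - 2(7) - 2(-1) = 48
t[6] = -2(48) - 2(-30) - 2(7) = -50
t[7] = -2(-50) - 2(48) - 2(-30) = 64
t[8] = -2(64) - 2(-50) - 2(48) = -124
t[9] = -2(-124) - 2(64) - 2(-50) = 220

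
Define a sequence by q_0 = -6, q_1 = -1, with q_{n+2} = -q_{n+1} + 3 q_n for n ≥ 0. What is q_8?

q_2 = -(-1) + 3·(-6) = -17
q_3 = -(-17) + 3·(-1) = 14
q_4 = -14 + 3·(-17) = -65
q_5 = -(-65) + 3·14 = 107
q_6 = -107 + 3·(-65) = -302
q_7 = -(-302) + 3·107 = 623
q_8 = -623 + 3·(-302) = -1529

-1529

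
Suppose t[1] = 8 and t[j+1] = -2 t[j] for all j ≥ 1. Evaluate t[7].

t[2] = -2·8 = -16
t[3] = -2·(-16) = 32
t[4] = -2·32 = -64
t[5] = -2·(-64) = 128
t[6] = -2·128 = -256
t[7] = -2·(-256) = 512

512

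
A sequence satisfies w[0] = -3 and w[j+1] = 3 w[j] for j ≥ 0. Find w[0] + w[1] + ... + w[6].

-3279

w[1] = 3(-3) = -9
w[2] = 3(-9) = -27
w[3] = 3(-27) = -81
w[4] = 3(-81) = -243
w[5] = 3(-243) = -729
w[6] = 3(-729) = -2187
Sum = (-3) + (-9) + (-27) + (-81) + (-243) + (-729) + (-2187) = -3279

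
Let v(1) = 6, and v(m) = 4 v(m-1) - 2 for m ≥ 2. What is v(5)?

1366

v(2) = 4(6) - 2 = 22
v(3) = 4(22) - 2 = 86
v(4) = 4(86) - 2 = 342
v(5) = 4(342) - 2 = 1366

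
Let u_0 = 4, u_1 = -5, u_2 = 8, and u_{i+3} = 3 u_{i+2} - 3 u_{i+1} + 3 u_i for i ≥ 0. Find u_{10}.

u_3 = 3(8) - 3(-5) + 3(4) = 51
u_4 = 3(51) - 3(8) + 3(-5) = 114
u_5 = 3(114) - 3(51) + 3(8) = 213
u_6 = 3(213) - 3(114) + 3(51) = 450
u_7 = 3(450) - 3(213) + 3(114) = 1053
u_8 = 3(1053) - 3(450) + 3(213) = 2448
u_9 = 3(2448) - 3(1053) + 3(450) = 5535
u_{10} = 3(5535) - 3(2448) + 3(1053) = 12420

12420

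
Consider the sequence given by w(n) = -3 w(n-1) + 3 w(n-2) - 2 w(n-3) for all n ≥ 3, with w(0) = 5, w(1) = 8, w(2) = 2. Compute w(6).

-484

w(3) = -3(2) + 3(8) - 2(5) = 8
w(4) = -3(8) + 3(2) - 2(8) = -34
w(5) = -3(-34) + 3(8) - 2(2) = 122
w(6) = -3(122) + 3(-34) - 2(8) = -484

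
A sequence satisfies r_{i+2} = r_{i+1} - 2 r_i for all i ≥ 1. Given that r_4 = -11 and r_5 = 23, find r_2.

Rearranging, r_{i-2} = (r_i - r_{i-1}) / -2.
r_3 = (23 - (-11)) / -2 = 34/-2 = -17
r_2 = (-11 - (-17)) / -2 = 6/-2 = -3

-3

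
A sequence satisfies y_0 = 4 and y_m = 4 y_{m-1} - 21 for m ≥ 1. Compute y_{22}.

The fixed point is -21/(1 - 4) = 7, so y_m - 7 = 4(y_{m-1} - 7).
Hence y_m = -3·4^m + 7.
y_{22} = -3·4^{22} + 7 = -3·17592186044416 + 7 = -52776558133241.

-52776558133241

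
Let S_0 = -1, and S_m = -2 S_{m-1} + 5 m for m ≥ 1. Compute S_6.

S_1 = -2·(-1) + 5 = 7
S_2 = -2·7 + 10 = -4
S_3 = -2·(-4) + 15 = 23
S_4 = -2·23 + 20 = -26
S_5 = -2·(-26) + 25 = 77
S_6 = -2·77 + 30 = -124

-124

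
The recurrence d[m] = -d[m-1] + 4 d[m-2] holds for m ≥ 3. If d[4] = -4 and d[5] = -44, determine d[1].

Rearranging, d[m-2] = (d[m] + d[m-1]) / 4.
d[3] = (-44 + (-4)) / 4 = -48/4 = -12
d[2] = (-4 + (-12)) / 4 = -16/4 = -4
d[1] = (-12 + (-4)) / 4 = -16/4 = -4

-4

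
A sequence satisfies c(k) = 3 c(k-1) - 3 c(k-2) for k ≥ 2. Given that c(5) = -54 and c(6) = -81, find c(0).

Rearranging, c(k-2) = (c(k) - 3 c(k-1)) / -3.
c(4) = (-81 - 3·(-54)) / -3 = 81/-3 = -27
c(3) = (-54 - 3·(-27)) / -3 = 27/-3 = -9
c(2) = (-27 - 3·(-9)) / -3 = 0/-3 = 0
c(1) = (-9 - 3·0) / -3 = -9/-3 = 3
c(0) = (0 - 3·3) / -3 = -9/-3 = 3

3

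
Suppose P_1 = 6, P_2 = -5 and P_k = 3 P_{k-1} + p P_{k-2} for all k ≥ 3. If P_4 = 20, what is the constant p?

5

P_3 = -15 + 6p
P_4 = -45 + 13p
So -45 + 13p = 20, giving p = 5.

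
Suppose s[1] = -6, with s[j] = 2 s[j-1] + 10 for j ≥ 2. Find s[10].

s[2] = 2·(-6) + 10 = -2
s[3] = 2·(-2) + 10 = 6
s[4] = 2·6 + 10 = 22
s[5] = 2·22 + 10 = 54
s[6] = 2·54 + 10 = 118
s[7] = 2·118 + 10 = 246
s[8] = 2·246 + 10 = 502
s[9] = 2·502 + 10 = 1014
s[10] = 2·1014 + 10 = 2038

2038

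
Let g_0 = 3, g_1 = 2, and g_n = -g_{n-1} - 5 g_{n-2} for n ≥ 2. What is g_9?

-4753

g_2 = -2 - 5(3) = -17
g_3 = -(-17) - 5(2) = 7
g_4 = -7 - 5(-17) = 78
g_5 = -78 - 5(7) = -113
g_6 = -(-113) - 5(78) = -277
g_7 = -(-277) - 5(-113) = 842
g_8 = -842 - 5(-277) = 543
g_9 = -543 - 5(842) = -4753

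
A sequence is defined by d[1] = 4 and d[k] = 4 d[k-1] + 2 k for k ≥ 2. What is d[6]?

d[2] = 4·4 + 4 = 20
d[3] = 4·20 + 6 = 86
d[4] = 4·86 + 8 = 352
d[5] = 4·352 + 10 = 1418
d[6] = 4·1418 + 12 = 5684

5684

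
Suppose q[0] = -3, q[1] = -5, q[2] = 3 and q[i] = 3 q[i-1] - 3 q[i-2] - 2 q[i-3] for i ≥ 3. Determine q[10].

q[3] = 3·3 - 3·(-5) - 2·(-3) = 30
q[4] = 3·30 - 3·3 - 2·(-5) = 91
q[5] = 3·91 - 3·30 - 2·3 = 177
q[6] = 3·177 - 3·91 - 2·30 = 198
q[7] = 3·198 - 3·177 - 2·91 = -119
q[8] = 3·(-119) - 3·198 - 2·177 = -1305
q[9] = 3·(-1305) - 3·(-119) - 2·198 = -3954
q[10] = 3·(-3954) - 3·(-1305) - 2·(-119) = -7709

-7709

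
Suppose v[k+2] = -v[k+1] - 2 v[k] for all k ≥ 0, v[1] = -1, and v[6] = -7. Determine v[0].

Let v[0] = y.
v[2] = 1 - 2y
v[3] = 1 + 2y
v[4] = -3 + 2y
v[5] = 1 - 6y
v[6] = 5 + 2y
So 5 + 2y = -7, giving y = -6.

-6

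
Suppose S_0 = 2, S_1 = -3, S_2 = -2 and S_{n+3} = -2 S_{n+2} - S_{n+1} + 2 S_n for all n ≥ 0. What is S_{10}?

478

S_3 = -2·(-2) - (-3) + 2·2 = 11
S_4 = -2·11 - (-2) + 2·(-3) = -26
S_5 = -2·(-26) - 11 + 2·(-2) = 37
S_6 = -2·37 - (-26) + 2·11 = -26
S_7 = -2·(-26) - 37 + 2·(-26) = -37
S_8 = -2·(-37) - (-26) + 2·37 = 174
S_9 = -2·174 - (-37) + 2·(-26) = -363
S_{10} = -2·(-363) - 174 + 2·(-37) = 478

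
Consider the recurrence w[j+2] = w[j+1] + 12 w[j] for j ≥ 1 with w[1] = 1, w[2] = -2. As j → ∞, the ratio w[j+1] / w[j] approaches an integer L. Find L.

4

The characteristic equation is r^2 - r - 12 = 0, which factors as (r - 4)(r + 3) = 0.
So the roots are 4 and -3. Since |4| > |-3| and the coefficient of 4^j is non-zero, the ratio tends to 4.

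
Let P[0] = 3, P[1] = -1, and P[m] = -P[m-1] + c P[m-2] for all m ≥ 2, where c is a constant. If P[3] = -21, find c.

P[2] = 1 + 3c
P[3] = -1 - 4c
So -1 - 4c = -21, giving c = 5.

5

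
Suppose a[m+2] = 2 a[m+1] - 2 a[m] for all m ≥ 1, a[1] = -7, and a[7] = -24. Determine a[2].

-4

Let a[2] = w.
a[3] = 14 + 2w
a[4] = 28 + 2w
a[5] = 28
a[6] = -4w
a[7] = -56 - 8w
So -56 - 8w = -24, giving w = -4.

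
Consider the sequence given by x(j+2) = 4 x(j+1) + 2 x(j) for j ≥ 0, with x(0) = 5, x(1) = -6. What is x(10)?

-2329824

x(2) = 4*(-6) + 2*5 = -14
x(3) = 4*(-14) + 2*(-6) = -68
x(4) = 4*(-68) + 2*(-14) = -300
x(5) = 4*(-300) + 2*(-68) = -1336
x(6) = 4*(-1336) + 2*(-300) = -5944
x(7) = 4*(-5944) + 2*(-1336) = -26448
x(8) = 4*(-26448) + 2*(-5944) = -117680
x(9) = 4*(-117680) + 2*(-26448) = -523616
x(10) = 4*(-523616) + 2*(-117680) = -2329824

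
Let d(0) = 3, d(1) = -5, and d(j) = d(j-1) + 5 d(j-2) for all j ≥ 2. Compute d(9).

285

d(2) = (-5) + 5*3 = 10
d(3) = 10 + 5*(-5) = -15
d(4) = (-15) + 5*10 = 35
d(5) = 35 + 5*(-15) = -40
d(6) = (-40) + 5*35 = 135
d(7) = 135 + 5*(-40) = -65
d(8) = (-65) + 5*135 = 610
d(9) = 610 + 5*(-65) = 285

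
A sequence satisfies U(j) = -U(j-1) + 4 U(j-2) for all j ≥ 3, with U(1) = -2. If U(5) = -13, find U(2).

-3

Let U(2) = w.
U(3) = -8 - w
U(4) = 8 + 5w
U(5) = -40 - 9w
So -40 - 9w = -13, giving w = -3.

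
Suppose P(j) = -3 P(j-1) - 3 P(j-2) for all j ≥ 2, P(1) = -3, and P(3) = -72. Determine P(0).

-6

Let P(0) = x.
P(2) = 9 - 3x
P(3) = -18 + 9x
So -18 + 9x = -72, giving x = -6.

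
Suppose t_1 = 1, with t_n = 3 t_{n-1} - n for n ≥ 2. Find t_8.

-542

t_2 = 3*1 - 2 = 1
t_3 = 3*1 - 3 = 0
t_4 = 3*0 - 4 = -4
t_5 = 3*(-4) - 5 = -17
t_6 = 3*(-17) - 6 = -57
t_7 = 3*(-57) - 7 = -178
t_8 = 3*(-178) - 8 = -542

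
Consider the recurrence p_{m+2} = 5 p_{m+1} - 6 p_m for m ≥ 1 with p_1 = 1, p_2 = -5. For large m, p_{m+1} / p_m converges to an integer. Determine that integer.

The characteristic equation is r^2 - 5r + 6 = 0, which factors as (r - 3)(r - 2) = 0.
So the roots are 3 and 2. Since |3| > |2| and the coefficient of 3^m is non-zero, the ratio tends to 3.

3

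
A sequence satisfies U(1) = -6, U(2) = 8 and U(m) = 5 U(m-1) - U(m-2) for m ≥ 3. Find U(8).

117032

U(3) = 5·8 - (-6) = 46
U(4) = 5·46 - 8 = 222
U(5) = 5·222 - 46 = 1064
U(6) = 5·1064 - 222 = 5098
U(7) = 5·5098 - 1064 = 24426
U(8) = 5·24426 - 5098 = 117032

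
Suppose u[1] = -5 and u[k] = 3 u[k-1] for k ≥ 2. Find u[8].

-10935

u[2] = 3·(-5) = -15
u[3] = 3·(-15) = -45
u[4] = 3·(-45) = -135
u[5] = 3·(-135) = -405
u[6] = 3·(-405) = -1215
u[7] = 3·(-1215) = -3645
u[8] = 3·(-3645) = -10935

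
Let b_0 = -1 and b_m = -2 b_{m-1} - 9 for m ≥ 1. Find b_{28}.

536870909

The fixed point is -9/(1 + 2) = -3, so b_m + 3 = -2(b_{m-1} + 3).
Hence b_m = 2·(-2)^m - 3.
b_{28} = 2·(-2)^{28} - 3 = 2·268435456 - 3 = 536870909.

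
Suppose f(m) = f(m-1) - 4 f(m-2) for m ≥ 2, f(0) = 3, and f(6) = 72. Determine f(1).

4

Let f(1) = y.
f(2) = -12 + y
f(3) = -12 - 3y
f(4) = 36 - 7y
f(5) = 84 + 5y
f(6) = -60 + 33y
So -60 + 33y = 72, giving y = 4.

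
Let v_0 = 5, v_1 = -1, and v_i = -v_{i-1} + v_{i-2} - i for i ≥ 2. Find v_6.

v_2 = -(-1) + 5 - 2 = 4
v_3 = -4 + (-1) - 3 = -8
v_4 = -(-8) + 4 - 4 = 8
v_5 = -8 + (-8) - 5 = -21
v_6 = -(-21) + 8 - 6 = 23

23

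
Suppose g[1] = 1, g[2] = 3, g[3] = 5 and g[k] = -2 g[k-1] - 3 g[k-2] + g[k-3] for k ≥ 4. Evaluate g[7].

-112

g[4] = -2(5) - 3(3) + 1 = -18
g[5] = -2(-18) - 3(5) + 3 = 24
g[6] = -2(24) - 3(-18) + 5 = 11
g[7] = -2(11) - 3(24) + (-18) = -112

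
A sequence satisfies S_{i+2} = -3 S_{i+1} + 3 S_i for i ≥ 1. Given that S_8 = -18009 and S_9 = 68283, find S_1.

8

Rearranging, S_{i-2} = (S_i + 3 S_{i-1}) / 3.
S_7 = (68283 + 3*(-18009)) / 3 = 14256/3 = 4752
S_6 = (-18009 + 3*4752) / 3 = -3753/3 = -1251
S_5 = (4752 + 3*(-1251)) / 3 = 999/3 = 333
S_4 = (-1251 + 3*333) / 3 = -252/3 = -84
S_3 = (333 + 3*(-84)) / 3 = 81/3 = 27
S_2 = (-84 + 3*27) / 3 = -3/3 = -1
S_1 = (27 + 3*(-1)) / 3 = 24/3 = 8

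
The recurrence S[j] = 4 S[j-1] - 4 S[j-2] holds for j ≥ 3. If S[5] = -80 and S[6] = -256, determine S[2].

8

Rearranging, S[j-2] = (S[j] - 4 S[j-1]) / -4.
S[4] = (-256 - 4*(-80)) / -4 = 64/-4 = -16
S[3] = (-80 - 4*(-16)) / -4 = -16/-4 = 4
S[2] = (-16 - 4*4) / -4 = -32/-4 = 8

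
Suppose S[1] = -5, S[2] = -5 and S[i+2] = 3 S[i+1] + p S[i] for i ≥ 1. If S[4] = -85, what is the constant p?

2

S[3] = -15 - 5p
S[4] = -45 - 20p
So -45 - 20p = -85, giving p = 2.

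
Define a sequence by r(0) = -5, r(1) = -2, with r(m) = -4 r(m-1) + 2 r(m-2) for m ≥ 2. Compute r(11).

683584

r(2) = -4(-2) + 2(-5) = -2
r(3) = -4(-2) + 2(-2) = 4
r(4) = -4(4) + 2(-2) = -20
r(5) = -4(-20) + 2(4) = 88
r(6) = -4(88) + 2(-20) = -392
r(7) = -4(-392) + 2(88) = 1744
r(8) = -4(1744) + 2(-392) = -7760
r(9) = -4(-7760) + 2(1744) = 34528
r(10) = -4(34528) + 2(-7760) = -153632
r(11) = -4(-153632) + 2(34528) = 683584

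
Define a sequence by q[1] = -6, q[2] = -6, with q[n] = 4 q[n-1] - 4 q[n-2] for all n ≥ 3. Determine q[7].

q[3] = 4(-6) - 4(-6) = 0
q[4] = 4(0) - 4(-6) = 24
q[5] = 4(24) - 4(0) = 96
q[6] = 4(96) - 4(24) = 288
q[7] = 4(288) - 4(96) = 768

768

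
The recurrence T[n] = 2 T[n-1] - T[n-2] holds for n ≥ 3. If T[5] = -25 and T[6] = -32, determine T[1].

3

Rearranging, T[n-2] = -(T[n] - 2 T[n-1]).
T[4] = -(-32 - 2*(-25)) = -18
T[3] = -(-25 - 2*(-18)) = -11
T[2] = -(-18 - 2*(-11)) = -4
T[1] = -(-11 - 2*(-4)) = 3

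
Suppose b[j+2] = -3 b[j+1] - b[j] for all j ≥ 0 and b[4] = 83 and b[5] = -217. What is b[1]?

Rearranging, b[j-2] = -(b[j] + 3 b[j-1]).
b[3] = -(-217 + 3·83) = -32
b[2] = -(83 + 3·(-32)) = 13
b[1] = -(-32 + 3·13) = -7

-7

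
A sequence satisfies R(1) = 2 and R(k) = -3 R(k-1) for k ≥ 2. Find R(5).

162

R(2) = -3*2 = -6
R(3) = -3*(-6) = 18
R(4) = -3*18 = -54
R(5) = -3*(-54) = 162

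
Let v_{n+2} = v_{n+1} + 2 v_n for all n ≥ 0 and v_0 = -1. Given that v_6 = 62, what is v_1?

4

Let v_1 = x.
v_2 = -2 + x
v_3 = -2 + 3x
v_4 = -6 + 5x
v_5 = -10 + 11x
v_6 = -22 + 21x
So -22 + 21x = 62, giving x = 4.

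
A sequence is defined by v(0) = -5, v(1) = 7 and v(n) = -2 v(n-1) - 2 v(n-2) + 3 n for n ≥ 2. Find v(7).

v(2) = -2·7 - 2·(-5) + 6 = 2
v(3) = -2·2 - 2·7 + 9 = -9
v(4) = -2·(-9) - 2·2 + 12 = 26
v(5) = -2·26 - 2·(-9) + 15 = -19
v(6) = -2·(-19) - 2·26 + 18 = 4
v(7) = -2·4 - 2·(-19) + 21 = 51

51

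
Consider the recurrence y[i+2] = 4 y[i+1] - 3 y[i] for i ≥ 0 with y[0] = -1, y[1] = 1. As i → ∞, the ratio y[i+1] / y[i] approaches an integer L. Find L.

The characteristic equation is r^2 - 4r + 3 = 0, which factors as (r - 3)(r - 1) = 0.
So the roots are 3 and 1. Since |3| > |1| and the coefficient of 3^i is non-zero, the ratio tends to 3.

3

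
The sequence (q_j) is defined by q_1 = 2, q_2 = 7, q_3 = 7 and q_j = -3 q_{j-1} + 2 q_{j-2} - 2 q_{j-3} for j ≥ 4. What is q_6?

q_4 = -3(7) + 2(7) - 2(2) = -11
q_5 = -3(-11) + 2(7) - 2(7) = 33
q_6 = -3(33) + 2(-11) - 2(7) = -135

-135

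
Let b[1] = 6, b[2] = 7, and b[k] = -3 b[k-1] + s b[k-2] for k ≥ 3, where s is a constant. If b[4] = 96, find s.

-3

b[3] = -21 + 6s
b[4] = 63 - 11s
So 63 - 11s = 96, giving s = -3.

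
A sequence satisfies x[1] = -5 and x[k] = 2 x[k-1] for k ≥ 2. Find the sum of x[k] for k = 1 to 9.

x[2] = 2*(-5) = -10
x[3] = 2*(-10) = -20
x[4] = 2*(-20) = -40
x[5] = 2*(-40) = -80
x[6] = 2*(-80) = -160
x[7] = 2*(-160) = -320
x[8] = 2*(-320) = -640
x[9] = 2*(-640) = -1280
Sum = (-5) + (-10) + (-20) + (-40) + (-80) + (-160) + (-320) + (-640) + (-1280) = -2555

-2555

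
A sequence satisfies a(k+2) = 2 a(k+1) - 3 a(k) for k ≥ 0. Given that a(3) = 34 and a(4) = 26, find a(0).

-6

Rearranging, a(k-2) = (a(k) - 2 a(k-1)) / -3.
a(2) = (26 - 2·34) / -3 = -42/-3 = 14
a(1) = (34 - 2·14) / -3 = 6/-3 = -2
a(0) = (14 - 2·(-2)) / -3 = 18/-3 = -6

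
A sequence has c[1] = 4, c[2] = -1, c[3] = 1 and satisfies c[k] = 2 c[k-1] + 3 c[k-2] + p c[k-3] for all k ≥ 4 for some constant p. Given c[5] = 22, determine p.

c[4] = -1 + 4p
c[5] = 1 + 7p
So 1 + 7p = 22, giving p = 3.

3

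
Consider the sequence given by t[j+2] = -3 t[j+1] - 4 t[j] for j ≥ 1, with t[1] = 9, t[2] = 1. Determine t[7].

t[3] = -3(1) - 4(9) = -39
t[4] = -3(-39) - 4(1) = 113
t[5] = -3(113) - 4(-39) = -183
t[6] = -3(-183) - 4(113) = 97
t[7] = -3(97) - 4(-183) = 441

441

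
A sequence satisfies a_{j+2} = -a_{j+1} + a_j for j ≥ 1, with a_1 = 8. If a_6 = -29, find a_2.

Let a_2 = z.
a_3 = 8 - z
a_4 = -8 + 2z
a_5 = 16 - 3z
a_6 = -24 + 5z
So -24 + 5z = -29, giving z = -1.

-1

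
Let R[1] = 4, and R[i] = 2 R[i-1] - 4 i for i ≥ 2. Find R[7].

-476

R[2] = 2*4 - 8 = 0
R[3] = 2*0 - 12 = -12
R[4] = 2*(-12) - 16 = -40
R[5] = 2*(-40) - 20 = -100
R[6] = 2*(-100) - 24 = -224
R[7] = 2*(-224) - 28 = -476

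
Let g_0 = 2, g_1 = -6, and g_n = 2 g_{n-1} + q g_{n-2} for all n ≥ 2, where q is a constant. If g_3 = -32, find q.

g_2 = -12 + 2q
g_3 = -24 - 2q
So -24 - 2q = -32, giving q = 4.

4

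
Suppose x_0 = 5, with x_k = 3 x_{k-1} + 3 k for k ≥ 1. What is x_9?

142686

x_1 = 3*5 + 3 = 18
x_2 = 3*18 + 6 = 60
x_3 = 3*60 + 9 = 189
x_4 = 3*189 + 12 = 579
x_5 = 3*579 + 15 = 1752
x_6 = 3*1752 + 18 = 5274
x_7 = 3*5274 + 21 = 15843
x_8 = 3*15843 + 24 = 47553
x_9 = 3*47553 + 27 = 142686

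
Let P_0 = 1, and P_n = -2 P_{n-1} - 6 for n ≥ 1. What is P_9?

P_1 = -2*1 - 6 = -8
P_2 = -2*(-8) - 6 = 10
P_3 = -2*10 - 6 = -26
P_4 = -2*(-26) - 6 = 46
P_5 = -2*46 - 6 = -98
P_6 = -2*(-98) - 6 = 190
P_7 = -2*190 - 6 = -386
P_8 = -2*(-386) - 6 = 766
P_9 = -2*766 - 6 = -1538

-1538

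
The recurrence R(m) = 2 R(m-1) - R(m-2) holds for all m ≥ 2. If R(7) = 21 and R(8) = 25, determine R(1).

Rearranging, R(m-2) = -(R(m) - 2 R(m-1)).
R(6) = -(25 - 2*21) = 17
R(5) = -(21 - 2*17) = 13
R(4) = -(17 - 2*13) = 9
R(3) = -(13 - 2*9) = 5
R(2) = -(9 - 2*5) = 1
R(1) = -(5 - 2*1) = -3

-3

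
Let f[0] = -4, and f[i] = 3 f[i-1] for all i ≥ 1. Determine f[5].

-972

f[1] = 3(-4) = -12
f[2] = 3(-12) = -36
f[3] = 3(-36) = -108
f[4] = 3(-108) = -324
f[5] = 3(-324) = -972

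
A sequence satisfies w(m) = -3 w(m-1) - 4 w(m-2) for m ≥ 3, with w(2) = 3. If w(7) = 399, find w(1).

Let w(1) = v.
w(3) = -9 - 4v
w(4) = 15 + 12v
w(5) = -9 - 20v
w(6) = -33 + 12v
w(7) = 135 + 44v
So 135 + 44v = 399, giving v = 6.

6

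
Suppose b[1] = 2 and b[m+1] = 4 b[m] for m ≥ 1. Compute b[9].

131072

b[2] = 4*2 = 8
b[3] = 4*8 = 32
b[4] = 4*32 = 128
b[5] = 4*128 = 512
b[6] = 4*512 = 2048
b[7] = 4*2048 = 8192
b[8] = 4*8192 = 32768
b[9] = 4*32768 = 131072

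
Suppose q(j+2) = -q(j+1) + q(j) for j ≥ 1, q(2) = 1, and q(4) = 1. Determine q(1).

Let q(1) = w.
q(3) = -1 + w
q(4) = 2 - w
So 2 - w = 1, giving w = 1.

1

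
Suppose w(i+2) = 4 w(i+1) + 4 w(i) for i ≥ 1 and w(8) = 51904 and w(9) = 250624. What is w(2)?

Rearranging, w(i-2) = (w(i) - 4 w(i-1)) / 4.
w(7) = (250624 - 4·51904) / 4 = 43008/4 = 10752
w(6) = (51904 - 4·10752) / 4 = 8896/4 = 2224
w(5) = (10752 - 4·2224) / 4 = 1856/4 = 464
w(4) = (2224 - 4·464) / 4 = 368/4 = 92
w(3) = (464 - 4·92) / 4 = 96/4 = 24
w(2) = (92 - 4·24) / 4 = -4/4 = -1

-1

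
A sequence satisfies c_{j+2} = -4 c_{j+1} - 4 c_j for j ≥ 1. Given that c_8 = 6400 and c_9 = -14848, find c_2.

Rearranging, c_{j-2} = (c_j + 4 c_{j-1}) / -4.
c_7 = (-14848 + 4·6400) / -4 = 10752/-4 = -2688
c_6 = (6400 + 4·(-2688)) / -4 = -4352/-4 = 1088
c_5 = (-2688 + 4·1088) / -4 = 1664/-4 = -416
c_4 = (1088 + 4·(-416)) / -4 = -576/-4 = 144
c_3 = (-416 + 4·144) / -4 = 160/-4 = -40
c_2 = (144 + 4·(-40)) / -4 = -16/-4 = 4

4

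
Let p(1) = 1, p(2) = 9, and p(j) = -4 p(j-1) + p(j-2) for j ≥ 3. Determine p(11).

-3645971

p(3) = -4*9 + 1 = -35
p(4) = -4*(-35) + 9 = 149
p(5) = -4*149 + (-35) = -631
p(6) = -4*(-631) + 149 = 2673
p(7) = -4*2673 + (-631) = -11323
p(8) = -4*(-11323) + 2673 = 47965
p(9) = -4*47965 + (-11323) = -203183
p(10) = -4*(-203183) + 47965 = 860697
p(11) = -4*860697 + (-203183) = -3645971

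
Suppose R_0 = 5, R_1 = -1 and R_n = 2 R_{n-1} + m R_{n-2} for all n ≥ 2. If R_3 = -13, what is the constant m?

-1

R_2 = -2 + 5m
R_3 = -4 + 9m
So -4 + 9m = -13, giving m = -1.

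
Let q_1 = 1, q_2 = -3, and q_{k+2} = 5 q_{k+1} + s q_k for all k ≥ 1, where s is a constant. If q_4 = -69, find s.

3

q_3 = -15 + s
q_4 = -75 + 2s
So -75 + 2s = -69, giving s = 3.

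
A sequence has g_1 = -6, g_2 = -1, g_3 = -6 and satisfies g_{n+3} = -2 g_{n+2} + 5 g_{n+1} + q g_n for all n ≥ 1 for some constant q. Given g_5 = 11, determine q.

g_4 = 7 - 6q
g_5 = -44 + 11q
So -44 + 11q = 11, giving q = 5.

5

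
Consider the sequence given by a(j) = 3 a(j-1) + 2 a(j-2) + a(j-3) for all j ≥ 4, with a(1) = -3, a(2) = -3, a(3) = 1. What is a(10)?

a(4) = 3·1 + 2·(-3) + (-3) = -6
a(5) = 3·(-6) + 2·1 + (-3) = -19
a(6) = 3·(-19) + 2·(-6) + 1 = -68
a(7) = 3·(-68) + 2·(-19) + (-6) = -248
a(8) = 3·(-248) + 2·(-68) + (-19) = -899
a(9) = 3·(-899) + 2·(-248) + (-68) = -3261
a(10) = 3·(-3261) + 2·(-899) + (-248) = -11829

-11829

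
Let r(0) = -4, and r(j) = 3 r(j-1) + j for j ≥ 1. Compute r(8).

r(1) = 3*(-4) + 1 = -11
r(2) = 3*(-11) + 2 = -31
r(3) = 3*(-31) + 3 = -90
r(4) = 3*(-90) + 4 = -266
r(5) = 3*(-266) + 5 = -793
r(6) = 3*(-793) + 6 = -2373
r(7) = 3*(-2373) + 7 = -7112
r(8) = 3*(-7112) + 8 = -21328

-21328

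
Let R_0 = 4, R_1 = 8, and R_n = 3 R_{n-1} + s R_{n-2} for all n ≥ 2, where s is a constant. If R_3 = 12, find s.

-3

R_2 = 24 + 4s
R_3 = 72 + 20s
So 72 + 20s = 12, giving s = -3.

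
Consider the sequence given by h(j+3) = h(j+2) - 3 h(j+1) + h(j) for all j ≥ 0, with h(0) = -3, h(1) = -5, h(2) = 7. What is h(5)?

h(3) = 7 - 3*(-5) + (-3) = 19
h(4) = 19 - 3*7 + (-5) = -7
h(5) = (-7) - 3*19 + 7 = -57

-57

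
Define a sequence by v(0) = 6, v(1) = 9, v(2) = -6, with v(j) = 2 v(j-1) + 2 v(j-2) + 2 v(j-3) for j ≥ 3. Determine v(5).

v(3) = 2(-6) + 2(9) + 2(6) = 18
v(4) = 2(18) + 2(-6) + 2(9) = 42
v(5) = 2(42) + 2(18) + 2(-6) = 108

108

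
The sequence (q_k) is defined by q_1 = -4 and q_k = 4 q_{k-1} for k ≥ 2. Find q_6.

q_2 = 4·(-4) = -16
q_3 = 4·(-16) = -64
q_4 = 4·(-64) = -256
q_5 = 4·(-256) = -1024
q_6 = 4·(-1024) = -4096

-4096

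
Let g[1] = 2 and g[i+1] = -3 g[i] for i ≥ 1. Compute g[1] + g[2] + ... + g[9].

9842

g[2] = -3·2 = -6
g[3] = -3·(-6) = 18
g[4] = -3·18 = -54
g[5] = -3·(-54) = 162
g[6] = -3·162 = -486
g[7] = -3·(-486) = 1458
g[8] = -3·1458 = -4374
g[9] = -3·(-4374) = 13122
Sum = 2 + (-6) + 18 + (-54) + 162 + (-486) + 1458 + (-4374) + 13122 = 9842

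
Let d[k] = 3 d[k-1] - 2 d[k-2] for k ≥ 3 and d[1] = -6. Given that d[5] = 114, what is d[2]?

Let d[2] = v.
d[3] = 12 + 3v
d[4] = 36 + 7v
d[5] = 84 + 15v
So 84 + 15v = 114, giving v = 2.

2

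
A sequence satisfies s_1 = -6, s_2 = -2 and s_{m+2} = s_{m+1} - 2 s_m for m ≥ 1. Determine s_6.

-34

s_3 = (-2) - 2·(-6) = 10
s_4 = 10 - 2·(-2) = 14
s_5 = 14 - 2·10 = -6
s_6 = (-6) - 2·14 = -34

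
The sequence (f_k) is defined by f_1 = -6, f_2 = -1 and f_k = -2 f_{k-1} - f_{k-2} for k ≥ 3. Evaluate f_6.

-29

f_3 = -2·(-1) - (-6) = 8
f_4 = -2·8 - (-1) = -15
f_5 = -2·(-15) - 8 = 22
f_6 = -2·22 - (-15) = -29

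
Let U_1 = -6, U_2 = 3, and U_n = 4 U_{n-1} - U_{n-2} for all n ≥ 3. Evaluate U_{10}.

186819

U_3 = 4*3 - (-6) = 18
U_4 = 4*18 - 3 = 69
U_5 = 4*69 - 18 = 258
U_6 = 4*258 - 69 = 963
U_7 = 4*963 - 258 = 3594
U_8 = 4*3594 - 963 = 13413
U_9 = 4*13413 - 3594 = 50058
U_{10} = 4*50058 - 13413 = 186819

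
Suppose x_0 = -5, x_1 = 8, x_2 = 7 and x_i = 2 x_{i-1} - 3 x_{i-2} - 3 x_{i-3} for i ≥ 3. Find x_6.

-122

x_3 = 2*7 - 3*8 - 3*(-5) = 5
x_4 = 2*5 - 3*7 - 3*8 = -35
x_5 = 2*(-35) - 3*5 - 3*7 = -106
x_6 = 2*(-106) - 3*(-35) - 3*5 = -122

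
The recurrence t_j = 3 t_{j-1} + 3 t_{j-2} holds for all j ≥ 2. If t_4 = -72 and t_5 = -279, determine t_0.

Rearranging, t_{j-2} = (t_j - 3 t_{j-1}) / 3.
t_3 = (-279 - 3*(-72)) / 3 = -63/3 = -21
t_2 = (-72 - 3*(-21)) / 3 = -9/3 = -3
t_1 = (-21 - 3*(-3)) / 3 = -12/3 = -4
t_0 = (-3 - 3*(-4)) / 3 = 9/3 = 3

3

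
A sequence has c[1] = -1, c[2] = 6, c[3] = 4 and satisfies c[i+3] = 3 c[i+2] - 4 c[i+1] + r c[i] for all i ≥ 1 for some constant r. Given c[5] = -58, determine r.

c[4] = -12 - r
c[5] = -52 + 3r
So -52 + 3r = -58, giving r = -2.

-2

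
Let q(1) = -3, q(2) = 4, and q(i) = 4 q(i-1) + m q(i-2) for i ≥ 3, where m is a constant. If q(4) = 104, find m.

q(3) = 16 - 3m
q(4) = 64 - 8m
So 64 - 8m = 104, giving m = -5.

-5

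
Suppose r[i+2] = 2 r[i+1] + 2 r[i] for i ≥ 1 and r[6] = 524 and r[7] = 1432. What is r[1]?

Rearranging, r[i-2] = (r[i] - 2 r[i-1]) / 2.
r[5] = (1432 - 2·524) / 2 = 384/2 = 192
r[4] = (524 - 2·192) / 2 = 140/2 = 70
r[3] = (192 - 2·70) / 2 = 52/2 = 26
r[2] = (70 - 2·26) / 2 = 18/2 = 9
r[1] = (26 - 2·9) / 2 = 8/2 = 4

4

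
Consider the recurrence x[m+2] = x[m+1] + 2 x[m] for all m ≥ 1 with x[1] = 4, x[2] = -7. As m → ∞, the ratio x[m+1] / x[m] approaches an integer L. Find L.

The characteristic equation is r^2 - r - 2 = 0, which factors as (r - 2)(r + 1) = 0.
So the roots are 2 and -1. Since |2| > |-1| and the coefficient of 2^m is non-zero, the ratio tends to 2.

2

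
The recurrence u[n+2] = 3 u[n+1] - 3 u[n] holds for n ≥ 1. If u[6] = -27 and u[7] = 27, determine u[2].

-6

Rearranging, u[n-2] = (u[n] - 3 u[n-1]) / -3.
u[5] = (27 - 3(-27)) / -3 = 108/-3 = -36
u[4] = (-27 - 3(-36)) / -3 = 81/-3 = -27
u[3] = (-36 - 3(-27)) / -3 = 45/-3 = -15
u[2] = (-27 - 3(-15)) / -3 = 18/-3 = -6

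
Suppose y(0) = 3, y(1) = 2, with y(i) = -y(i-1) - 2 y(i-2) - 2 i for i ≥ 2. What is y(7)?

y(2) = -2 - 2·3 - 4 = -12
y(3) = -(-12) - 2·2 - 6 = 2
y(4) = -2 - 2·(-12) - 8 = 14
y(5) = -14 - 2·2 - 10 = -28
y(6) = -(-28) - 2·14 - 12 = -12
y(7) = -(-12) - 2·(-28) - 14 = 54

54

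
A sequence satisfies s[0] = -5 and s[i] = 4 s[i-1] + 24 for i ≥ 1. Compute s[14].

805306360

The fixed point is 24/(1 - 4) = -8, so s[i] + 8 = 4(s[i-1] + 8).
Hence s[i] = 3·4^i - 8.
s[14] = 3·4^{14} - 8 = 3·268435456 - 8 = 805306360.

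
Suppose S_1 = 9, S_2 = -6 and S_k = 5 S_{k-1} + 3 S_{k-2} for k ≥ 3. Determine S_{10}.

S_3 = 5*(-6) + 3*9 = -3
S_4 = 5*(-3) + 3*(-6) = -33
S_5 = 5*(-33) + 3*(-3) = -174
S_6 = 5*(-174) + 3*(-33) = -969
S_7 = 5*(-969) + 3*(-174) = -5367
S_8 = 5*(-5367) + 3*(-969) = -29742
S_9 = 5*(-29742) + 3*(-5367) = -164811
S_{10} = 5*(-164811) + 3*(-29742) = -913281

-913281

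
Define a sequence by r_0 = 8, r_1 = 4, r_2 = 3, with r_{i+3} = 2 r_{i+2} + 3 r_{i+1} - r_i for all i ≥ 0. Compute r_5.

77

r_3 = 2·3 + 3·4 - 8 = 10
r_4 = 2·10 + 3·3 - 4 = 25
r_5 = 2·25 + 3·10 - 3 = 77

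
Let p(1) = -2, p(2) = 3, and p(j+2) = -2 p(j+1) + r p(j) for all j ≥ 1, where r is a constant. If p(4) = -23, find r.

p(3) = -6 - 2r
p(4) = 12 + 7r
So 12 + 7r = -23, giving r = -5.

-5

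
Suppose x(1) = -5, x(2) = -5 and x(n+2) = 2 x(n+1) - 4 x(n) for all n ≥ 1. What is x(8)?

-320

x(3) = 2*(-5) - 4*(-5) = 10
x(4) = 2*10 - 4*(-5) = 40
x(5) = 2*40 - 4*10 = 40
x(6) = 2*40 - 4*40 = -80
x(7) = 2*(-80) - 4*40 = -320
x(8) = 2*(-320) - 4*(-80) = -320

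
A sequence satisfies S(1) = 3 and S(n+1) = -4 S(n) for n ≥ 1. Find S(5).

768

S(2) = -4·3 = -12
S(3) = -4·(-12) = 48
S(4) = -4·48 = -192
S(5) = -4·(-192) = 768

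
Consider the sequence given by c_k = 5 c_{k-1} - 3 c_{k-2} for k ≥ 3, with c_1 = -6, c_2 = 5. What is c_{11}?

c_3 = 5*5 - 3*(-6) = 43
c_4 = 5*43 - 3*5 = 200
c_5 = 5*200 - 3*43 = 871
c_6 = 5*871 - 3*200 = 3755
c_7 = 5*3755 - 3*871 = 16162
c_8 = 5*16162 - 3*3755 = 69545
c_9 = 5*69545 - 3*16162 = 299239
c_{10} = 5*299239 - 3*69545 = 1287560
c_{11} = 5*1287560 - 3*299239 = 5540083

5540083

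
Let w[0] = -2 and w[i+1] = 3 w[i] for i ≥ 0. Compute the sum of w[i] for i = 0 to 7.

w[1] = 3*(-2) = -6
w[2] = 3*(-6) = -18
w[3] = 3*(-18) = -54
w[4] = 3*(-54) = -162
w[5] = 3*(-162) = -486
w[6] = 3*(-486) = -1458
w[7] = 3*(-1458) = -4374
Sum = (-2) + (-6) + (-18) + (-54) + (-162) + (-486) + (-1458) + (-4374) = -6560

-6560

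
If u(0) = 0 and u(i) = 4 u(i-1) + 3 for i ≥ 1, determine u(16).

The fixed point is 3/(1 - 4) = -1, so u(i) + 1 = 4(u(i-1) + 1).
Hence u(i) = 1·4^i - 1.
u(16) = 1·4^{16} - 1 = 1·4294967296 - 1 = 4294967295.

4294967295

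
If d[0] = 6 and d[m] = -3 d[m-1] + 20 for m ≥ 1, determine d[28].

The fixed point is 20/(1 + 3) = 5, so d[m] - 5 = -3(d[m-1] - 5).
Hence d[m] = 1·(-3)^m + 5.
d[28] = 1·(-3)^{28} + 5 = 1·22876792454961 + 5 = 22876792454966.

22876792454966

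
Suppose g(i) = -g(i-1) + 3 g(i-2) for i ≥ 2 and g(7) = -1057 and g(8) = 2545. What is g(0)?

8

Rearranging, g(i-2) = (g(i) + g(i-1)) / 3.
g(6) = (2545 + (-1057)) / 3 = 1488/3 = 496
g(5) = (-1057 + 496) / 3 = -561/3 = -187
g(4) = (496 + (-187)) / 3 = 309/3 = 103
g(3) = (-187 + 103) / 3 = -84/3 = -28
g(2) = (103 + (-28)) / 3 = 75/3 = 25
g(1) = (-28 + 25) / 3 = -3/3 = -1
g(0) = (25 + (-1)) / 3 = 24/3 = 8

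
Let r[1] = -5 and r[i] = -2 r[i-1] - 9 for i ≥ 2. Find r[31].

-2147483651

The fixed point is -9/(1 + 2) = -3, so r[i] + 3 = -2(r[i-1] + 3).
Hence r[i] = -2·(-2)^{i-1} - 3.
r[31] = -2·(-2)^{30} - 3 = -2·1073741824 - 3 = -2147483651.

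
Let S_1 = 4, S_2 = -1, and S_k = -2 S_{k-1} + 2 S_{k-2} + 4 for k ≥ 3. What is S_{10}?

S_3 = -2·(-1) + 2·4 + 4 = 14
S_4 = -2·14 + 2·(-1) + 4 = -26
S_5 = -2·(-26) + 2·14 + 4 = 84
S_6 = -2·84 + 2·(-26) + 4 = -216
S_7 = -2·(-216) + 2·84 + 4 = 604
S_8 = -2·604 + 2·(-216) + 4 = -1636
S_9 = -2·(-1636) + 2·604 + 4 = 4484
S_{10} = -2·4484 + 2·(-1636) + 4 = -12236

-12236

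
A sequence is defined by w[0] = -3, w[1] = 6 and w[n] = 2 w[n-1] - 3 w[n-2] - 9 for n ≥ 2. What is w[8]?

525

w[2] = 2*6 - 3*(-3) - 9 = 12
w[3] = 2*12 - 3*6 - 9 = -3
w[4] = 2*(-3) - 3*12 - 9 = -51
w[5] = 2*(-51) - 3*(-3) - 9 = -102
w[6] = 2*(-102) - 3*(-51) - 9 = -60
w[7] = 2*(-60) - 3*(-102) - 9 = 177
w[8] = 2*177 - 3*(-60) - 9 = 525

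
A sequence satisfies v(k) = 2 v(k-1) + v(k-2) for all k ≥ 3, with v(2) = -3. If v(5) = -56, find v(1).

Let v(1) = z.
v(3) = -6 + z
v(4) = -15 + 2z
v(5) = -36 + 5z
So -36 + 5z = -56, giving z = -4.

-4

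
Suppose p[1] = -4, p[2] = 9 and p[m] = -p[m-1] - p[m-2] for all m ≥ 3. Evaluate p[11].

9

p[3] = -9 - (-4) = -5
p[4] = -(-5) - 9 = -4
p[5] = -(-4) - (-5) = 9
p[6] = -9 - (-4) = -5
p[7] = -(-5) - 9 = -4
p[8] = -(-4) - (-5) = 9
p[9] = -9 - (-4) = -5
p[10] = -(-5) - 9 = -4
p[11] = -(-4) - (-5) = 9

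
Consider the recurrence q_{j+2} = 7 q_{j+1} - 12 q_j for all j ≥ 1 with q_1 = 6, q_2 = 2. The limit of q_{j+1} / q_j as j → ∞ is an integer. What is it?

The characteristic equation is r^2 - 7r + 12 = 0, which factors as (r - 4)(r - 3) = 0.
So the roots are 4 and 3. Since |4| > |3| and the coefficient of 4^j is non-zero, the ratio tends to 4.

4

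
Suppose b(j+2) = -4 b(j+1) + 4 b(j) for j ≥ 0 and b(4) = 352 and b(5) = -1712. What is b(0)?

Rearranging, b(j-2) = (b(j) + 4 b(j-1)) / 4.
b(3) = (-1712 + 4(352)) / 4 = -304/4 = -76
b(2) = (352 + 4(-76)) / 4 = 48/4 = 12
b(1) = (-76 + 4(12)) / 4 = -28/4 = -7
b(0) = (12 + 4(-7)) / 4 = -16/4 = -4

-4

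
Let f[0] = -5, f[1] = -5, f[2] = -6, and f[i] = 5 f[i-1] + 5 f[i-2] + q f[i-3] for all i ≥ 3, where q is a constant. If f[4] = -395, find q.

f[3] = -55 - 5q
f[4] = -305 - 30q
So -305 - 30q = -395, giving q = 3.

3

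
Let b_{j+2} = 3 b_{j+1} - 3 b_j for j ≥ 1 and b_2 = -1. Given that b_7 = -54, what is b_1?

2

Let b_1 = w.
b_3 = -3 - 3w
b_4 = -6 - 9w
b_5 = -9 - 18w
b_6 = -9 - 27w
b_7 = -27w
So -27w = -54, giving w = 2.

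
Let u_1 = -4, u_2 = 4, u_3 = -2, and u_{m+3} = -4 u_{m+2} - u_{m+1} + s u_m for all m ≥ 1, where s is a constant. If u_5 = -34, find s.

-1

u_4 = 4 - 4s
u_5 = -14 + 20s
So -14 + 20s = -34, giving s = -1.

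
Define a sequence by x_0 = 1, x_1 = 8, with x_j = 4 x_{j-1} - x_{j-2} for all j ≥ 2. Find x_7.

22508

x_2 = 4(8) - 1 = 31
x_3 = 4(31) - 8 = 116
x_4 = 4(116) - 31 = 433
x_5 = 4(433) - 116 = 1616
x_6 = 4(1616) - 433 = 6031
x_7 = 4(6031) - 1616 = 22508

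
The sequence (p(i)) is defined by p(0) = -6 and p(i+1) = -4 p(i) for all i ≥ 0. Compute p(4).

-1536

p(1) = -4*(-6) = 24
p(2) = -4*24 = -96
p(3) = -4*(-96) = 384
p(4) = -4*384 = -1536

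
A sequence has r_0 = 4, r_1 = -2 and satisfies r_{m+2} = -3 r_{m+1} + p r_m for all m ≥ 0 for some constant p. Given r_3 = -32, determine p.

r_2 = 6 + 4p
r_3 = -18 - 14p
So -18 - 14p = -32, giving p = 1.

1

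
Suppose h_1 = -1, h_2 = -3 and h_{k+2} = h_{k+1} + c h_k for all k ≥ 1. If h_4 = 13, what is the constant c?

h_3 = -3 - c
h_4 = -3 - 4c
So -3 - 4c = 13, giving c = -4.

-4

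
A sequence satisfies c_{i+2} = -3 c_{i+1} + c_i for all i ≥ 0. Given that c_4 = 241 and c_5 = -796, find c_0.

Rearranging, c_{i-2} = c_i + 3 c_{i-1}.
c_3 = -796 + 3·241 = -73
c_2 = 241 + 3·(-73) = 22
c_1 = -73 + 3·22 = -7
c_0 = 22 + 3·(-7) = 1

1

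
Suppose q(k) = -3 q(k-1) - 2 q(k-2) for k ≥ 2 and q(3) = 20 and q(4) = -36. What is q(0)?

-6

Rearranging, q(k-2) = (q(k) + 3 q(k-1)) / -2.
q(2) = (-36 + 3*20) / -2 = 24/-2 = -12
q(1) = (20 + 3*(-12)) / -2 = -16/-2 = 8
q(0) = (-12 + 3*8) / -2 = 12/-2 = -6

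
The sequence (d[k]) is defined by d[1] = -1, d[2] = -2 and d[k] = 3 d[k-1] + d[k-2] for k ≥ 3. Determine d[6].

-251

d[3] = 3*(-2) + (-1) = -7
d[4] = 3*(-7) + (-2) = -23
d[5] = 3*(-23) + (-7) = -76
d[6] = 3*(-76) + (-23) = -251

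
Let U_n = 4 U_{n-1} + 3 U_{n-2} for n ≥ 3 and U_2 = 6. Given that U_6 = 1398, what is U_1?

-4

Let U_1 = y.
U_3 = 24 + 3y
U_4 = 114 + 12y
U_5 = 528 + 57y
U_6 = 2454 + 264y
So 2454 + 264y = 1398, giving y = -4.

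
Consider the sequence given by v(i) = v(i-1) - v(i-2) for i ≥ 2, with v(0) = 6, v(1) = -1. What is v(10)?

v(2) = (-1) - 6 = -7
v(3) = (-7) - (-1) = -6
v(4) = (-6) - (-7) = 1
v(5) = 1 - (-6) = 7
v(6) = 7 - 1 = 6
v(7) = 6 - 7 = -1
v(8) = (-1) - 6 = -7
v(9) = (-7) - (-1) = -6
v(10) = (-6) - (-7) = 1

1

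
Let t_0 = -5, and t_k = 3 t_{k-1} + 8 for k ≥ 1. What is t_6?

t_1 = 3*(-5) + 8 = -7
t_2 = 3*(-7) + 8 = -13
t_3 = 3*(-13) + 8 = -31
t_4 = 3*(-31) + 8 = -85
t_5 = 3*(-85) + 8 = -247
t_6 = 3*(-247) + 8 = -733

-733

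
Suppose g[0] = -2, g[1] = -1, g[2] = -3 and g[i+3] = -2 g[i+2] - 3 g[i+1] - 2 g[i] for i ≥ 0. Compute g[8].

-47

g[3] = -2·(-3) - 3·(-1) - 2·(-2) = 13
g[4] = -2·13 - 3·(-3) - 2·(-1) = -15
g[5] = -2·(-15) - 3·13 - 2·(-3) = -3
g[6] = -2·(-3) - 3·(-15) - 2·13 = 25
g[7] = -2·25 - 3·(-3) - 2·(-15) = -11
g[8] = -2·(-11) - 3·25 - 2·(-3) = -47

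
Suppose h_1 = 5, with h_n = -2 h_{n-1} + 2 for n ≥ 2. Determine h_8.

-554

h_2 = -2*5 + 2 = -8
h_3 = -2*(-8) + 2 = 18
h_4 = -2*18 + 2 = -34
h_5 = -2*(-34) + 2 = 70
h_6 = -2*70 + 2 = -138
h_7 = -2*(-138) + 2 = 278
h_8 = -2*278 + 2 = -554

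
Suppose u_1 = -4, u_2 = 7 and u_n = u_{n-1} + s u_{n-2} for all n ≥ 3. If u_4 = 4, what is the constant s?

-1

u_3 = 7 - 4s
u_4 = 7 + 3s
So 7 + 3s = 4, giving s = -1.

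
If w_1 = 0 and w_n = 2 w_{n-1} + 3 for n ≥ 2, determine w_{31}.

The fixed point is 3/(1 - 2) = -3, so w_n + 3 = 2(w_{n-1} + 3).
Hence w_n = 3·2^{n-1} - 3.
w_{31} = 3·2^{30} - 3 = 3·1073741824 - 3 = 3221225469.

3221225469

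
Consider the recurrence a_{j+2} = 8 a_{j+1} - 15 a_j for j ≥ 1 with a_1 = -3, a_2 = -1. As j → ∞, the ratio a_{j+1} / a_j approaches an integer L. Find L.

5

The characteristic equation is r^2 - 8r + 15 = 0, which factors as (r - 5)(r - 3) = 0.
So the roots are 5 and 3. Since |5| > |3| and the coefficient of 5^j is non-zero, the ratio tends to 5.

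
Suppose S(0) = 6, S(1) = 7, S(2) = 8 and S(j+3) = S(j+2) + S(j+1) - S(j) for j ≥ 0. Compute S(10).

16

S(3) = 8 + 7 - 6 = 9
S(4) = 9 + 8 - 7 = 10
S(5) = 10 + 9 - 8 = 11
S(6) = 11 + 10 - 9 = 12
S(7) = 12 + 11 - 10 = 13
S(8) = 13 + 12 - 11 = 14
S(9) = 14 + 13 - 12 = 15
S(10) = 15 + 14 - 13 = 16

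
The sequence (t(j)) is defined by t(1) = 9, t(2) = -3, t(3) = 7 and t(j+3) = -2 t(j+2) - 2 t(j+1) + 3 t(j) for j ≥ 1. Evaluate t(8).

t(4) = -2*7 - 2*(-3) + 3*9 = 19
t(5) = -2*19 - 2*7 + 3*(-3) = -61
t(6) = -2*(-61) - 2*19 + 3*7 = 105
t(7) = -2*105 - 2*(-61) + 3*19 = -31
t(8) = -2*(-31) - 2*105 + 3*(-61) = -331

-331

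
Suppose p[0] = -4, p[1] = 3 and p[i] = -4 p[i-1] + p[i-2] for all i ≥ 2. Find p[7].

p[2] = -4(3) + (-4) = -16
p[3] = -4(-16) + 3 = 67
p[4] = -4(67) + (-16) = -284
p[5] = -4(-284) + 67 = 1203
p[6] = -4(1203) + (-284) = -5096
p[7] = -4(-5096) + 1203 = 21587

21587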